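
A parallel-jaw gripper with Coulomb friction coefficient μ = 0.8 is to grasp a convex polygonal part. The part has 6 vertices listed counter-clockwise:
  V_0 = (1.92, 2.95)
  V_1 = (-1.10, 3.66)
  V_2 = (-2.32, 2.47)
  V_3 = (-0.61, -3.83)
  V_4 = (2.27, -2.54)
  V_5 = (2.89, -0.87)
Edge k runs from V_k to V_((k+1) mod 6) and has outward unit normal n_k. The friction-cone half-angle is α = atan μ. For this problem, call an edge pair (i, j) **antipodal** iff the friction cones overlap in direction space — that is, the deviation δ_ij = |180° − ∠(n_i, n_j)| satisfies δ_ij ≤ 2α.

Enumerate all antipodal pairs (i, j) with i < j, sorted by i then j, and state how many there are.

count = 7; pairs: (0,2), (0,3), (1,3), (1,4), (1,5), (2,4), (2,5)

α = atan 0.8 = 38.66°;  2α = 77.32°
n_0 = (+0.2289, +0.9735)
n_1 = (-0.6983, +0.7159)
n_2 = (-0.9651, -0.2620)
n_3 = (+0.4088, -0.9126)
n_4 = (+0.9375, -0.3480)
n_5 = (+0.9692, +0.2461)
  (0,1): δ = 122.48°  ·
  (0,2): δ = 61.58°  ✓
  (0,3): δ = 37.36°  ✓
  (0,4): δ = 82.86°  ·
  (0,5): δ = 117.48°  ·
  (1,2): δ = 119.10°  ·
  (1,3): δ = 20.16°  ✓
  (1,4): δ = 25.35°  ✓
  (1,5): δ = 59.96°  ✓
  (2,3): δ = 81.06°  ·
  (2,4): δ = 35.55°  ✓
  (2,5): δ = 0.94°  ✓
  (3,4): δ = 134.50°  ·
  (3,5): δ = 99.88°  ·
  (4,5): δ = 145.38°  ·
antipodal pairs: 7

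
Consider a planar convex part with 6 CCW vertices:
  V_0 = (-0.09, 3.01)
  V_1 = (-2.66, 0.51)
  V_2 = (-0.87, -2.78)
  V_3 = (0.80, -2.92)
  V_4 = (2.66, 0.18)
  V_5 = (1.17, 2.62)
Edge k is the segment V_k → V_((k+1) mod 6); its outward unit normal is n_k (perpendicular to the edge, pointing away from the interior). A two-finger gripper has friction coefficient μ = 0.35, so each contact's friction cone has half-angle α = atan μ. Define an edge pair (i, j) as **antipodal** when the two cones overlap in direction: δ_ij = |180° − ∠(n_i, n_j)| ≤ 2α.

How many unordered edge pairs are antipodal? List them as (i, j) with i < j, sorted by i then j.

count = 3; pairs: (0,3), (1,4), (2,5)

α = atan 0.35 = 19.29°;  2α = 38.58°
n_0 = (-0.6973, +0.7168)
n_1 = (-0.8784, -0.4779)
n_2 = (-0.0835, -0.9965)
n_3 = (+0.8575, -0.5145)
n_4 = (+0.8535, +0.5212)
n_5 = (+0.2957, +0.9553)
  (0,1): δ = 105.66°  ·
  (0,2): δ = 49.00°  ·
  (0,3): δ = 14.83°  ✓
  (0,4): δ = 77.20°  ·
  (0,5): δ = 118.59°  ·
  (1,2): δ = 123.34°  ·
  (1,3): δ = 59.51°  ·
  (1,4): δ = 2.86°  ✓
  (1,5): δ = 44.25°  ·
  (2,3): δ = 116.17°  ·
  (2,4): δ = 53.80°  ·
  (2,5): δ = 12.41°  ✓
  (3,4): δ = 117.63°  ·
  (3,5): δ = 76.23°  ·
  (4,5): δ = 138.61°  ·
antipodal pairs: 3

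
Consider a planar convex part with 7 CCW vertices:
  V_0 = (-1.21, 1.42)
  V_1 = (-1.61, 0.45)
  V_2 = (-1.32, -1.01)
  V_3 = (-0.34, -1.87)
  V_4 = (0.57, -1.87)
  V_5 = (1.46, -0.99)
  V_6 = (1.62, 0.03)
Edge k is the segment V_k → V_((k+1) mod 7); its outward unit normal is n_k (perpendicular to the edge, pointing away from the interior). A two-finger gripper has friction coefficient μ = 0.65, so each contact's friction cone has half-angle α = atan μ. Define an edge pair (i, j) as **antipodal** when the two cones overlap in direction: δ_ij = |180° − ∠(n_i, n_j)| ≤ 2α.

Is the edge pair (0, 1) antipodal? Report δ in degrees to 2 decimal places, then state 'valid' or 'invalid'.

δ = 146.36°, invalid

α = atan 0.65 = 33.02°;  2α = 66.05°
edge 0: e_0 = (-0.40, -0.97);  n_0 = (-0.9245, +0.3812)
edge 1: e_1 = (+0.29, -1.46);  n_1 = (-0.9808, -0.1948)
∠(n_0, n_1) = 33.64°
δ = |180° − 33.64°| = 146.36°
146.36° > 2α = 66.05°  →  invalid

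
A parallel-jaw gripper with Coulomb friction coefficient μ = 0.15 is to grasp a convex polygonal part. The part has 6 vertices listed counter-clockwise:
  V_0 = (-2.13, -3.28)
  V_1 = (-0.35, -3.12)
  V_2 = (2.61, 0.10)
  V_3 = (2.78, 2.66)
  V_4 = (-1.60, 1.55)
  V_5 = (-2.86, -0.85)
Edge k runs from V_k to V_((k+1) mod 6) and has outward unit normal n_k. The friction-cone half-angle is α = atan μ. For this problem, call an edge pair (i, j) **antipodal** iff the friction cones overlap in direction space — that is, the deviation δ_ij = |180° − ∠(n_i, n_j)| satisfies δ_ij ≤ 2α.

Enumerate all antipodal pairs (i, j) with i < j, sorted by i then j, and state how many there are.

count = 2; pairs: (0,3), (1,4)

α = atan 0.15 = 8.53°;  2α = 17.06°
n_0 = (+0.0895, -0.9960)
n_1 = (+0.7362, -0.6768)
n_2 = (+0.9978, -0.0663)
n_3 = (-0.2457, +0.9694)
n_4 = (-0.8854, +0.4648)
n_5 = (-0.9577, -0.2877)
  (0,1): δ = 137.73°  ·
  (0,2): δ = 98.94°  ·
  (0,3): δ = 9.08°  ✓
  (0,4): δ = 57.16°  ·
  (0,5): δ = 101.58°  ·
  (1,2): δ = 141.21°  ·
  (1,3): δ = 33.19°  ·
  (1,4): δ = 14.89°  ✓
  (1,5): δ = 59.31°  ·
  (2,3): δ = 71.98°  ·
  (2,4): δ = 23.90°  ·
  (2,5): δ = 20.52°  ·
  (3,4): δ = 131.92°  ·
  (3,5): δ = 87.50°  ·
  (4,5): δ = 135.58°  ·
antipodal pairs: 2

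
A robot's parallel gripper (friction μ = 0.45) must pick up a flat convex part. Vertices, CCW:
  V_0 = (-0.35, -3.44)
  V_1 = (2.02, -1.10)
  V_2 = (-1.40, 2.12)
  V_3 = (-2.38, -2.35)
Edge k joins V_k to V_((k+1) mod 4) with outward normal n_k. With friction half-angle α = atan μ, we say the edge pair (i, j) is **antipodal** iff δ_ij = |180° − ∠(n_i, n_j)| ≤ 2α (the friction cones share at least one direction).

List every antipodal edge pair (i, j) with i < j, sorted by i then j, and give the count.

count = 2; pairs: (0,2), (1,3)

α = atan 0.45 = 24.23°;  2α = 48.46°
n_0 = (+0.7026, -0.7116)
n_1 = (+0.6855, +0.7281)
n_2 = (-0.9768, +0.2142)
n_3 = (-0.4731, -0.8810)
  (0,1): δ = 87.91°  ·
  (0,2): δ = 33.00°  ✓
  (0,3): δ = 107.13°  ·
  (1,2): δ = 59.09°  ·
  (1,3): δ = 15.04°  ✓
  (2,3): δ = 105.87°  ·
antipodal pairs: 2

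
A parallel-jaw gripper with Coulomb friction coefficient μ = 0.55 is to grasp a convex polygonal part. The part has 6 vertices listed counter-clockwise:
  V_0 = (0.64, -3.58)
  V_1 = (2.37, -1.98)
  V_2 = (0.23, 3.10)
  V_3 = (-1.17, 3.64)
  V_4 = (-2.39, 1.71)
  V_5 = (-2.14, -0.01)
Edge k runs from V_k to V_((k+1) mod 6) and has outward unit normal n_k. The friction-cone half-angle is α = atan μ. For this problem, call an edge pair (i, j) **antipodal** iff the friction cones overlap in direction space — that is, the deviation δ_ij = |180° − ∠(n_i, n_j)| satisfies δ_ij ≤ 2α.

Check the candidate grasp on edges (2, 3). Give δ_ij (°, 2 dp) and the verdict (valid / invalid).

α = atan 0.55 = 28.81°;  2α = 57.62°
edge 2: e_2 = (-1.40, +0.54);  n_2 = (+0.3599, +0.9330)
edge 3: e_3 = (-1.22, -1.93);  n_3 = (-0.8453, +0.5343)
∠(n_2, n_3) = 78.79°
δ = |180° − 78.79°| = 101.21°
101.21° > 2α = 57.62°  →  invalid

δ = 101.21°, invalid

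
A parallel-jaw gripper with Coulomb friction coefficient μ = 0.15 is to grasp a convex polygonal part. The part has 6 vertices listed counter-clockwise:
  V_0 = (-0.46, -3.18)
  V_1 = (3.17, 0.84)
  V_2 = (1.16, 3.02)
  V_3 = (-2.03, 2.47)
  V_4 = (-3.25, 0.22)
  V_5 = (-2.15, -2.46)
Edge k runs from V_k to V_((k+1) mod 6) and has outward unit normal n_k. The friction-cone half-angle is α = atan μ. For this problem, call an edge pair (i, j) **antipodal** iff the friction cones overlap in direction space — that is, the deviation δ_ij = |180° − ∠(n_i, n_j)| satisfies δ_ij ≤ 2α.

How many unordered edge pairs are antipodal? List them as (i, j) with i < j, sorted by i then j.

count = 1; pairs: (0,3)

α = atan 0.15 = 8.53°;  2α = 17.06°
n_0 = (+0.7422, -0.6702)
n_1 = (+0.7352, +0.6779)
n_2 = (-0.1699, +0.9855)
n_3 = (-0.8791, +0.4767)
n_4 = (-0.9251, -0.3797)
n_5 = (-0.3919, -0.9200)
  (0,1): δ = 95.24°  ·
  (0,2): δ = 38.14°  ·
  (0,3): δ = 13.61°  ✓
  (0,4): δ = 64.40°  ·
  (0,5): δ = 109.01°  ·
  (1,2): δ = 122.89°  ·
  (1,3): δ = 71.14°  ·
  (1,4): δ = 20.36°  ·
  (1,5): δ = 24.25°  ·
  (2,3): δ = 128.25°  ·
  (2,4): δ = 77.47°  ·
  (2,5): δ = 32.86°  ·
  (3,4): δ = 129.22°  ·
  (3,5): δ = 84.61°  ·
  (4,5): δ = 135.39°  ·
antipodal pairs: 1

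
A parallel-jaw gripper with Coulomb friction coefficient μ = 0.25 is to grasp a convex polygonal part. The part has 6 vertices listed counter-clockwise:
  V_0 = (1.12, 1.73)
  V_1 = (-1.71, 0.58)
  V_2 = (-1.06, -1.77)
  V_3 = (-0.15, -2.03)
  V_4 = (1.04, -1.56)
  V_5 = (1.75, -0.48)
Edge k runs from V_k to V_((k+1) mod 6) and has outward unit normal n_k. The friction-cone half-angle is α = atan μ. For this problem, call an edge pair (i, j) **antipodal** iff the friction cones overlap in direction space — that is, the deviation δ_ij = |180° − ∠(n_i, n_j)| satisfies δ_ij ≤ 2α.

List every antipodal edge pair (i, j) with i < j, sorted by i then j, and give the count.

count = 2; pairs: (0,3), (1,5)

α = atan 0.25 = 14.04°;  2α = 28.07°
n_0 = (-0.3765, +0.9264)
n_1 = (-0.9638, -0.2666)
n_2 = (-0.2747, -0.9615)
n_3 = (+0.3673, -0.9301)
n_4 = (+0.8356, -0.5493)
n_5 = (+0.9617, +0.2741)
  (0,1): δ = 96.65°  ·
  (0,2): δ = 38.06°  ·
  (0,3): δ = 0.56°  ✓
  (0,4): δ = 34.56°  ·
  (0,5): δ = 83.80°  ·
  (1,2): δ = 121.41°  ·
  (1,3): δ = 83.91°  ·
  (1,4): δ = 48.78°  ·
  (1,5): δ = 0.45°  ✓
  (2,3): δ = 142.50°  ·
  (2,4): δ = 107.38°  ·
  (2,5): δ = 58.14°  ·
  (3,4): δ = 144.87°  ·
  (3,5): δ = 95.64°  ·
  (4,5): δ = 130.77°  ·
antipodal pairs: 2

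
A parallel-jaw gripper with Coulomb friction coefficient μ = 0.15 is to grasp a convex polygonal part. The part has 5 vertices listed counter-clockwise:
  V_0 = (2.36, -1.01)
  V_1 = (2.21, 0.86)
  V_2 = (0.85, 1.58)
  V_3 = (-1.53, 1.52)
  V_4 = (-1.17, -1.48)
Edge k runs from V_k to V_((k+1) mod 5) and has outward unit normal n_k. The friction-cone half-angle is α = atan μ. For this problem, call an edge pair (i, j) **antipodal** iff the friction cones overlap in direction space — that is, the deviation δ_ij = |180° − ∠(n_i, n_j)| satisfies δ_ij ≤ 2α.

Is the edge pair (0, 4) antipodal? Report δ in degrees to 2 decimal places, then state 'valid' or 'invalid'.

δ = 93.00°, invalid

α = atan 0.15 = 8.53°;  2α = 17.06°
edge 0: e_0 = (-0.15, +1.87);  n_0 = (+0.9968, +0.0800)
edge 4: e_4 = (+3.53, +0.47);  n_4 = (+0.1320, -0.9913)
∠(n_0, n_4) = 87.00°
δ = |180° − 87.00°| = 93.00°
93.00° > 2α = 17.06°  →  invalid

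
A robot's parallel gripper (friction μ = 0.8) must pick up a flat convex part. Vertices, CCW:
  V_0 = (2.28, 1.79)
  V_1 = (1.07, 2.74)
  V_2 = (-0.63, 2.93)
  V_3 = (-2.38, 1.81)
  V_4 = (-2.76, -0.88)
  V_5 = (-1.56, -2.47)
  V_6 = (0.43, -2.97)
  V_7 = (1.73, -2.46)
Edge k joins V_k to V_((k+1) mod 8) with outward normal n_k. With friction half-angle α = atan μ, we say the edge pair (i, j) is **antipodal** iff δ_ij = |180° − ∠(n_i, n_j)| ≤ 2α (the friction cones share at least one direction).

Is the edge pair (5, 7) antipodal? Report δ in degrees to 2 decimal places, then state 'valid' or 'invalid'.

δ = 83.27°, invalid

α = atan 0.8 = 38.66°;  2α = 77.32°
edge 5: e_5 = (+1.99, -0.50);  n_5 = (-0.2437, -0.9699)
edge 7: e_7 = (+0.55, +4.25);  n_7 = (+0.9917, -0.1283)
∠(n_5, n_7) = 96.73°
δ = |180° − 96.73°| = 83.27°
83.27° > 2α = 77.32°  →  invalid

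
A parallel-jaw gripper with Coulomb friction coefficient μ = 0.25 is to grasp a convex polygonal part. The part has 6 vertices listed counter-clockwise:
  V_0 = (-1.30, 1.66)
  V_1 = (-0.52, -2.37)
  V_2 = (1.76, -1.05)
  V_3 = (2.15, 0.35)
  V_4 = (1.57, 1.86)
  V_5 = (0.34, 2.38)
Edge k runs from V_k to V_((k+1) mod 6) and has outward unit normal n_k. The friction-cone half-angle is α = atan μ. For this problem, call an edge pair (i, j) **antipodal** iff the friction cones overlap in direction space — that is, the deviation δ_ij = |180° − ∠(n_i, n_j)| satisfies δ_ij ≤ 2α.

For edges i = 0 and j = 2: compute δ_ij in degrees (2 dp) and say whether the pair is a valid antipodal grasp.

δ = 26.52°, valid

α = atan 0.25 = 14.04°;  2α = 28.07°
edge 0: e_0 = (+0.78, -4.03);  n_0 = (-0.9818, -0.1900)
edge 2: e_2 = (+0.39, +1.40);  n_2 = (+0.9633, -0.2684)
∠(n_0, n_2) = 153.48°
δ = |180° − 153.48°| = 26.52°
26.52° ≤ 2α = 28.07°  →  valid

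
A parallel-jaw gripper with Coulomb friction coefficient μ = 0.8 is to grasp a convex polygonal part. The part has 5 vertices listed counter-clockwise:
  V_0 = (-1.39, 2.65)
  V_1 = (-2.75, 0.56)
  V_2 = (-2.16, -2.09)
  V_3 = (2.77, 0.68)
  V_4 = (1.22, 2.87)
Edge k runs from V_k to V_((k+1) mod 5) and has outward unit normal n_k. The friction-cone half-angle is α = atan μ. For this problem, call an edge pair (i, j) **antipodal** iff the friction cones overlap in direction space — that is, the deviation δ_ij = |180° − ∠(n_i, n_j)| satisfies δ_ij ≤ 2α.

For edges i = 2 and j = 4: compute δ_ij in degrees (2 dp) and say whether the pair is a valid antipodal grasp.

α = atan 0.8 = 38.66°;  2α = 77.32°
edge 2: e_2 = (+4.93, +2.77);  n_2 = (+0.4898, -0.8718)
edge 4: e_4 = (-2.61, -0.22);  n_4 = (-0.0840, +0.9965)
∠(n_2, n_4) = 155.49°
δ = |180° − 155.49°| = 24.51°
24.51° ≤ 2α = 77.32°  →  valid

δ = 24.51°, valid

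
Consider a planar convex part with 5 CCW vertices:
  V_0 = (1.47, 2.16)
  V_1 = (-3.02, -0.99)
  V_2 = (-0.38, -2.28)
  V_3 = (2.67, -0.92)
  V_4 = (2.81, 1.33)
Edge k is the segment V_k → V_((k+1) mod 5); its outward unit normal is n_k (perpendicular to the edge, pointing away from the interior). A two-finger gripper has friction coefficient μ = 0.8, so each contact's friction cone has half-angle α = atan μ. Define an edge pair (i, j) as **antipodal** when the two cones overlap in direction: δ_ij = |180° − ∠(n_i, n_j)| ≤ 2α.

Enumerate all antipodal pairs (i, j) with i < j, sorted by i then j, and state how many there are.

count = 6; pairs: (0,1), (0,2), (0,3), (1,3), (1,4), (2,4)

α = atan 0.8 = 38.66°;  2α = 77.32°
n_0 = (-0.5743, +0.8186)
n_1 = (-0.4390, -0.8985)
n_2 = (+0.4072, -0.9133)
n_3 = (+0.9981, -0.0621)
n_4 = (+0.5266, +0.8501)
  (0,1): δ = 61.09°  ✓
  (0,2): δ = 11.02°  ✓
  (0,3): δ = 51.39°  ✓
  (0,4): δ = 113.17°  ·
  (1,2): δ = 129.93°  ·
  (1,3): δ = 67.52°  ✓
  (1,4): δ = 5.73°  ✓
  (2,3): δ = 117.59°  ·
  (2,4): δ = 55.81°  ✓
  (3,4): δ = 118.21°  ·
antipodal pairs: 6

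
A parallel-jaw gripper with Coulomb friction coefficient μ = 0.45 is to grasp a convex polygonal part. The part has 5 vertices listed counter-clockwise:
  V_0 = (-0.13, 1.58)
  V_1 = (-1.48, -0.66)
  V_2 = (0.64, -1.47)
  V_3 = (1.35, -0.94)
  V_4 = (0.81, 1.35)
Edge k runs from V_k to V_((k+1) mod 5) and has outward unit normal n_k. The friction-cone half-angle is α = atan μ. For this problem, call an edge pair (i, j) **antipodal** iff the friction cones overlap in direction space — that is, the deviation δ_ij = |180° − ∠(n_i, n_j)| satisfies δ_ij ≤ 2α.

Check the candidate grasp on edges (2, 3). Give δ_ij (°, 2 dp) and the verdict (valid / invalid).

δ = 113.47°, invalid

α = atan 0.45 = 24.23°;  2α = 48.46°
edge 2: e_2 = (+0.71, +0.53);  n_2 = (+0.5982, -0.8014)
edge 3: e_3 = (-0.54, +2.29);  n_3 = (+0.9733, +0.2295)
∠(n_2, n_3) = 66.53°
δ = |180° − 66.53°| = 113.47°
113.47° > 2α = 48.46°  →  invalid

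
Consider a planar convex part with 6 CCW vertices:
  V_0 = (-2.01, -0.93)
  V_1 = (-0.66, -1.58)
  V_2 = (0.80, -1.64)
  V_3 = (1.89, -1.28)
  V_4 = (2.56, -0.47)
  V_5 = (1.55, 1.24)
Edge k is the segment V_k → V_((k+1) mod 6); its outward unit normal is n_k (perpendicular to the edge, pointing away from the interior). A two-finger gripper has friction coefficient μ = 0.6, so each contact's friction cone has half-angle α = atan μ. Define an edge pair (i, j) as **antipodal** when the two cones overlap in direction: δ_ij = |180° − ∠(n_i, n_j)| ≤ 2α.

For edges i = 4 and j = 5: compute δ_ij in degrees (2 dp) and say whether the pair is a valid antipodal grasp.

δ = 89.20°, invalid

α = atan 0.6 = 30.96°;  2α = 61.93°
edge 4: e_4 = (-1.01, +1.71);  n_4 = (+0.8610, +0.5086)
edge 5: e_5 = (-3.56, -2.17);  n_5 = (-0.5205, +0.8539)
∠(n_4, n_5) = 90.80°
δ = |180° − 90.80°| = 89.20°
89.20° > 2α = 61.93°  →  invalid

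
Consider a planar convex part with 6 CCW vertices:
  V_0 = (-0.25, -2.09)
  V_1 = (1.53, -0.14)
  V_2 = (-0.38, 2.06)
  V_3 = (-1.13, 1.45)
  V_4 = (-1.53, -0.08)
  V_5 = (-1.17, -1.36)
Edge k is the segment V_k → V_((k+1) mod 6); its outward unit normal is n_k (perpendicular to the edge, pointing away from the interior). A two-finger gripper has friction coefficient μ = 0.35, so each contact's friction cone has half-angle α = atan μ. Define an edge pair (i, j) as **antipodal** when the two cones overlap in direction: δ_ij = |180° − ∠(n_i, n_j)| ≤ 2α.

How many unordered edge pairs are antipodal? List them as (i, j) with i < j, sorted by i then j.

α = atan 0.35 = 19.29°;  2α = 38.58°
n_0 = (+0.7386, -0.6742)
n_1 = (+0.7551, +0.6556)
n_2 = (-0.6310, +0.7758)
n_3 = (-0.9675, +0.2529)
n_4 = (-0.9627, -0.2707)
n_5 = (-0.6216, -0.7834)
  (0,1): δ = 96.65°  ·
  (0,2): δ = 8.49°  ✓
  (0,3): δ = 27.74°  ✓
  (0,4): δ = 58.10°  ·
  (0,5): δ = 93.96°  ·
  (1,2): δ = 91.84°  ·
  (1,3): δ = 55.62°  ·
  (1,4): δ = 25.26°  ✓
  (1,5): δ = 10.60°  ✓
  (2,3): δ = 143.77°  ·
  (2,4): δ = 113.41°  ·
  (2,5): δ = 77.55°  ·
  (3,4): δ = 149.64°  ·
  (3,5): δ = 113.78°  ·
  (4,5): δ = 144.14°  ·
antipodal pairs: 4

count = 4; pairs: (0,2), (0,3), (1,4), (1,5)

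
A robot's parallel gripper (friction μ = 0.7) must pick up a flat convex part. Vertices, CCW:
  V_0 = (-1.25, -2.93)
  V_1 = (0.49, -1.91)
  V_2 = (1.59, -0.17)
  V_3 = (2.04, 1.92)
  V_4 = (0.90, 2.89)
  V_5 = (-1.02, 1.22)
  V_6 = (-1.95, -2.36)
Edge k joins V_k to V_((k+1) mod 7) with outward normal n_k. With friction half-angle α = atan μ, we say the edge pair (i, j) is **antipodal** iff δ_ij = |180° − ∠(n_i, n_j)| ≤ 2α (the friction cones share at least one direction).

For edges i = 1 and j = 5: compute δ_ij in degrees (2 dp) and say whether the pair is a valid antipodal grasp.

α = atan 0.7 = 34.99°;  2α = 69.98°
edge 1: e_1 = (+1.10, +1.74);  n_1 = (+0.8453, -0.5344)
edge 5: e_5 = (-0.93, -3.58);  n_5 = (-0.9679, +0.2514)
∠(n_1, n_5) = 162.26°
δ = |180° − 162.26°| = 17.74°
17.74° ≤ 2α = 69.98°  →  valid

δ = 17.74°, valid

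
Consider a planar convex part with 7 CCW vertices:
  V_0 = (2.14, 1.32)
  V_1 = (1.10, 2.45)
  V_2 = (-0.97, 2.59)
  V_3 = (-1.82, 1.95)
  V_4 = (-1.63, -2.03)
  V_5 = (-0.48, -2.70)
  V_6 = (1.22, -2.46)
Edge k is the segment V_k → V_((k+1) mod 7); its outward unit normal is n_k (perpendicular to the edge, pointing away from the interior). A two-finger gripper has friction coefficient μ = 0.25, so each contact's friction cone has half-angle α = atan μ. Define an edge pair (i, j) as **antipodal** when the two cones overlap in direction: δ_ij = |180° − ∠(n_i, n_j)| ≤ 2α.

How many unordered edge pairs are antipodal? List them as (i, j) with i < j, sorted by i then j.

count = 4; pairs: (0,4), (1,4), (1,5), (3,6)

α = atan 0.25 = 14.04°;  2α = 28.07°
n_0 = (+0.7358, +0.6772)
n_1 = (+0.0675, +0.9977)
n_2 = (-0.6015, +0.7989)
n_3 = (-0.9989, -0.0477)
n_4 = (-0.5034, -0.8641)
n_5 = (+0.1398, -0.9902)
n_6 = (+0.9716, -0.2365)
  (0,1): δ = 136.49°  ·
  (0,2): δ = 95.65°  ·
  (0,3): δ = 39.89°  ·
  (0,4): δ = 17.15°  ✓
  (0,5): δ = 55.41°  ·
  (0,6): δ = 123.70°  ·
  (1,2): δ = 139.15°  ·
  (1,3): δ = 83.40°  ·
  (1,4): δ = 26.36°  ✓
  (1,5): δ = 11.90°  ✓
  (1,6): δ = 80.19°  ·
  (2,3): δ = 124.24°  ·
  (2,4): δ = 67.20°  ·
  (2,5): δ = 28.94°  ·
  (2,6): δ = 39.34°  ·
  (3,4): δ = 122.96°  ·
  (3,5): δ = 84.70°  ·
  (3,6): δ = 16.41°  ✓
  (4,5): δ = 141.74°  ·
  (4,6): δ = 73.45°  ·
  (5,6): δ = 111.71°  ·
antipodal pairs: 4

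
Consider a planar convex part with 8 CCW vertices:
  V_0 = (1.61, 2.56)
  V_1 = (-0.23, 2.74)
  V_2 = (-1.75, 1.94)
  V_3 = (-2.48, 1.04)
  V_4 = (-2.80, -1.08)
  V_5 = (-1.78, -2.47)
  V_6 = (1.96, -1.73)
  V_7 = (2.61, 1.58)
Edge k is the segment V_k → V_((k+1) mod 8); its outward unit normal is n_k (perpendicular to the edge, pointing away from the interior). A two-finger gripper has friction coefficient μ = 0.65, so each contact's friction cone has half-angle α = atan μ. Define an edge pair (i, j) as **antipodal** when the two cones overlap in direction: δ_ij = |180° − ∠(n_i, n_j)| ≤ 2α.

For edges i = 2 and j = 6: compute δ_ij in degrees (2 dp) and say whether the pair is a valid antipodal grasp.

α = atan 0.65 = 33.02°;  2α = 66.05°
edge 2: e_2 = (-0.73, -0.90);  n_2 = (-0.7766, +0.6299)
edge 6: e_6 = (+0.65, +3.31);  n_6 = (+0.9813, -0.1927)
∠(n_2, n_6) = 152.06°
δ = |180° − 152.06°| = 27.94°
27.94° ≤ 2α = 66.05°  →  valid

δ = 27.94°, valid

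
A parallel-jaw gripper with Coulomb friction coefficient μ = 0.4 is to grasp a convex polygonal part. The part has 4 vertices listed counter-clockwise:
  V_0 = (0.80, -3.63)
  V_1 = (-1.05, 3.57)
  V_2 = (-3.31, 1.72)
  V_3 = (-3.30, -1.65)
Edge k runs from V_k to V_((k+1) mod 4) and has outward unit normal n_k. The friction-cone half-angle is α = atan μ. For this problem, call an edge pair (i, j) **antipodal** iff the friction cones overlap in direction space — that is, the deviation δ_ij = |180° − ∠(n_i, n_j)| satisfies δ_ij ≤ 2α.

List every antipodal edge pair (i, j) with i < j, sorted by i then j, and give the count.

α = atan 0.4 = 21.80°;  2α = 43.60°
n_0 = (+0.9685, +0.2489)
n_1 = (-0.6334, +0.7738)
n_2 = (-1.0000, -0.0030)
n_3 = (-0.4349, -0.9005)
  (0,1): δ = 65.11°  ·
  (0,2): δ = 14.24°  ✓
  (0,3): δ = 49.81°  ·
  (1,2): δ = 129.13°  ·
  (1,3): δ = 65.08°  ·
  (2,3): δ = 115.95°  ·
antipodal pairs: 1

count = 1; pairs: (0,2)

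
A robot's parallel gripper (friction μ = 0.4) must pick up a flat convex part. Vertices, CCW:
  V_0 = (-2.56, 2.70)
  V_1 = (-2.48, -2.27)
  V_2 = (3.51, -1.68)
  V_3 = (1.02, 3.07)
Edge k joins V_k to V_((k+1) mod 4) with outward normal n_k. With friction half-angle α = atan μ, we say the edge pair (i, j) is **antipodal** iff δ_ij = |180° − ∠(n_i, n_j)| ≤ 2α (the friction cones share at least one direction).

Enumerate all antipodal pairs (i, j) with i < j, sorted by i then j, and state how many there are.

count = 2; pairs: (0,2), (1,3)

α = atan 0.4 = 21.80°;  2α = 43.60°
n_0 = (-0.9999, -0.0161)
n_1 = (+0.0980, -0.9952)
n_2 = (+0.8857, +0.4643)
n_3 = (-0.1028, +0.9947)
  (0,1): δ = 85.30°  ·
  (0,2): δ = 26.74°  ✓
  (0,3): δ = 94.98°  ·
  (1,2): δ = 67.96°  ·
  (1,3): δ = 0.28°  ✓
  (2,3): δ = 111.76°  ·
antipodal pairs: 2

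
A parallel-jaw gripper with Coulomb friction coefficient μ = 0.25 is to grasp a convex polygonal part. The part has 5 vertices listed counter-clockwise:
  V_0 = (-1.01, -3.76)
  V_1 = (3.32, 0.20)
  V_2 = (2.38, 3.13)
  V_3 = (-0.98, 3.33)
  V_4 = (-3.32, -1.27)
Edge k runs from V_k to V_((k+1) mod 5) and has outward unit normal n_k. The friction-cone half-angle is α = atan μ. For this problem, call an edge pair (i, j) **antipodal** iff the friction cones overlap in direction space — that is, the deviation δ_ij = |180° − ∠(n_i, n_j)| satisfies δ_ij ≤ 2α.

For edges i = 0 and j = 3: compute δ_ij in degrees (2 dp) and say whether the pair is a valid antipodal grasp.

δ = 20.59°, valid

α = atan 0.25 = 14.04°;  2α = 28.07°
edge 0: e_0 = (+4.33, +3.96);  n_0 = (+0.6749, -0.7379)
edge 3: e_3 = (-2.34, -4.60);  n_3 = (-0.8913, +0.4534)
∠(n_0, n_3) = 159.41°
δ = |180° − 159.41°| = 20.59°
20.59° ≤ 2α = 28.07°  →  valid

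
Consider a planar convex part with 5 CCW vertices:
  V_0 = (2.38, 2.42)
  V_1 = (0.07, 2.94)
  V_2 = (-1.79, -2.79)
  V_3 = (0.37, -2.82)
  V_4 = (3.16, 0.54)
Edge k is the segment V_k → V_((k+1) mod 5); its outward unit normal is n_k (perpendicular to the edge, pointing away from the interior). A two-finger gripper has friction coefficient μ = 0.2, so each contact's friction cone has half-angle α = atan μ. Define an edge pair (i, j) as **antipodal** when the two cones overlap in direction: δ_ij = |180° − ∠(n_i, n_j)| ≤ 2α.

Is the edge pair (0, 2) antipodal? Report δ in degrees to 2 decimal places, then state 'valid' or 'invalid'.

δ = 11.89°, valid

α = atan 0.2 = 11.31°;  2α = 22.62°
edge 0: e_0 = (-2.31, +0.52);  n_0 = (+0.2196, +0.9756)
edge 2: e_2 = (+2.16, -0.03);  n_2 = (-0.0139, -0.9999)
∠(n_0, n_2) = 168.11°
δ = |180° − 168.11°| = 11.89°
11.89° ≤ 2α = 22.62°  →  valid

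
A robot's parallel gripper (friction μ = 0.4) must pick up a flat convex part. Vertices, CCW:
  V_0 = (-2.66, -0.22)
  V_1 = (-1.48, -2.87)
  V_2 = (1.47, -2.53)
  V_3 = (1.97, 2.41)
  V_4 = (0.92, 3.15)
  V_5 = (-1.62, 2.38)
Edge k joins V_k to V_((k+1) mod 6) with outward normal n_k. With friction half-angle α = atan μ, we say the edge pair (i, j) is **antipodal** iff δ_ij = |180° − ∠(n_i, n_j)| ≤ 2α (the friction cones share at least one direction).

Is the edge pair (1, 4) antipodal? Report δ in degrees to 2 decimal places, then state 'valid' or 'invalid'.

δ = 10.29°, valid

α = atan 0.4 = 21.80°;  2α = 43.60°
edge 1: e_1 = (+2.95, +0.34);  n_1 = (+0.1145, -0.9934)
edge 4: e_4 = (-2.54, -0.77);  n_4 = (-0.2901, +0.9570)
∠(n_1, n_4) = 169.71°
δ = |180° − 169.71°| = 10.29°
10.29° ≤ 2α = 43.60°  →  valid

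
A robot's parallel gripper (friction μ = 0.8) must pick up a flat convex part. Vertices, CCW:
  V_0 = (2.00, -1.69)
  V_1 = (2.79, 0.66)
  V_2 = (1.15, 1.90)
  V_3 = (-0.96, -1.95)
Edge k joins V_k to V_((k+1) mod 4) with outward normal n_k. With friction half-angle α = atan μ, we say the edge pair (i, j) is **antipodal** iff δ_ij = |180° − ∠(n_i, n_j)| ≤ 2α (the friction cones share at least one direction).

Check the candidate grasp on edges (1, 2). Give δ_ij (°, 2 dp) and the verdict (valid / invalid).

α = atan 0.8 = 38.66°;  2α = 77.32°
edge 1: e_1 = (-1.64, +1.24);  n_1 = (+0.6031, +0.7977)
edge 2: e_2 = (-2.11, -3.85);  n_2 = (-0.8769, +0.4806)
∠(n_1, n_2) = 98.37°
δ = |180° − 98.37°| = 81.63°
81.63° > 2α = 77.32°  →  invalid

δ = 81.63°, invalid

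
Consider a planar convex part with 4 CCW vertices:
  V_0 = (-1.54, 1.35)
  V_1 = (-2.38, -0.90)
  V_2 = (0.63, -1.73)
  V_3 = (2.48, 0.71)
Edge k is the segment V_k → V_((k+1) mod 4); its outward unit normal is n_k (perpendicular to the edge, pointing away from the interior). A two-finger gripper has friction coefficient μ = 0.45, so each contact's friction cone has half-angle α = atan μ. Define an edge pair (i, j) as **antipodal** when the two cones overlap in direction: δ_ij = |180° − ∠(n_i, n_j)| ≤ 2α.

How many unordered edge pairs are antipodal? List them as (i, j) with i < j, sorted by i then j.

α = atan 0.45 = 24.23°;  2α = 48.46°
n_0 = (-0.9368, +0.3498)
n_1 = (-0.2658, -0.9640)
n_2 = (+0.7969, -0.6042)
n_3 = (+0.1572, +0.9876)
  (0,1): δ = 84.94°  ·
  (0,2): δ = 16.70°  ✓
  (0,3): δ = 101.43°  ·
  (1,2): δ = 111.75°  ·
  (1,3): δ = 6.37°  ✓
  (2,3): δ = 61.88°  ·
antipodal pairs: 2

count = 2; pairs: (0,2), (1,3)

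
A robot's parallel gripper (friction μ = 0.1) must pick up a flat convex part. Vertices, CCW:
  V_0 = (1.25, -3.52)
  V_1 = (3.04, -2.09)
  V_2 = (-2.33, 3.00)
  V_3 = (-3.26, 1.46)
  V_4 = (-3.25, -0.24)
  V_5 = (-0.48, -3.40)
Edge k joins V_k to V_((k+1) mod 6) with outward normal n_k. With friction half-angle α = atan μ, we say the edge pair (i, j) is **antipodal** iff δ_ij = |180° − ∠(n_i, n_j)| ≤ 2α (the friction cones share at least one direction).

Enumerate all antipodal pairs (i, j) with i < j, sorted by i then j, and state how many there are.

α = atan 0.1 = 5.71°;  2α = 11.42°
n_0 = (+0.6242, -0.7813)
n_1 = (+0.6879, +0.7258)
n_2 = (-0.8560, +0.5169)
n_3 = (-1.0000, -0.0059)
n_4 = (-0.7520, -0.6592)
n_5 = (-0.0692, -0.9976)
  (0,1): δ = 82.09°  ·
  (0,2): δ = 20.25°  ·
  (0,3): δ = 51.72°  ·
  (0,4): δ = 92.62°  ·
  (0,5): δ = 137.41°  ·
  (1,2): δ = 77.66°  ·
  (1,3): δ = 46.20°  ·
  (1,4): δ = 5.30°  ✓
  (1,5): δ = 39.50°  ·
  (2,3): δ = 148.54°  ·
  (2,4): δ = 107.64°  ·
  (2,5): δ = 62.84°  ·
  (3,4): δ = 139.10°  ·
  (3,5): δ = 94.30°  ·
  (4,5): δ = 135.21°  ·
antipodal pairs: 1

count = 1; pairs: (1,4)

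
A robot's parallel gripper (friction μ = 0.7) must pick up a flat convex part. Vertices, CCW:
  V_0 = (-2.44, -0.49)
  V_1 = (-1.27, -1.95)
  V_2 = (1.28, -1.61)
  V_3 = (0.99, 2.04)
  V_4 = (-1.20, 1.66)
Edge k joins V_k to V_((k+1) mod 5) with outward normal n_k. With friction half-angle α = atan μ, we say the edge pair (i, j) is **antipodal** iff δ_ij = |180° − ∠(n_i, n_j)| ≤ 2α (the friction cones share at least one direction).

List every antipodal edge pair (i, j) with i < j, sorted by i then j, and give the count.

α = atan 0.7 = 34.99°;  2α = 69.98°
n_0 = (-0.7803, -0.6253)
n_1 = (+0.1322, -0.9912)
n_2 = (+0.9969, +0.0792)
n_3 = (-0.1710, +0.9853)
n_4 = (-0.8663, +0.4996)
  (0,1): δ = 121.11°  ·
  (0,2): δ = 34.16°  ✓
  (0,3): δ = 61.14°  ✓
  (0,4): δ = 111.32°  ·
  (1,2): δ = 93.05°  ·
  (1,3): δ = 2.25°  ✓
  (1,4): δ = 52.43°  ✓
  (2,3): δ = 84.70°  ·
  (2,4): δ = 34.52°  ✓
  (3,4): δ = 129.82°  ·
antipodal pairs: 5

count = 5; pairs: (0,2), (0,3), (1,3), (1,4), (2,4)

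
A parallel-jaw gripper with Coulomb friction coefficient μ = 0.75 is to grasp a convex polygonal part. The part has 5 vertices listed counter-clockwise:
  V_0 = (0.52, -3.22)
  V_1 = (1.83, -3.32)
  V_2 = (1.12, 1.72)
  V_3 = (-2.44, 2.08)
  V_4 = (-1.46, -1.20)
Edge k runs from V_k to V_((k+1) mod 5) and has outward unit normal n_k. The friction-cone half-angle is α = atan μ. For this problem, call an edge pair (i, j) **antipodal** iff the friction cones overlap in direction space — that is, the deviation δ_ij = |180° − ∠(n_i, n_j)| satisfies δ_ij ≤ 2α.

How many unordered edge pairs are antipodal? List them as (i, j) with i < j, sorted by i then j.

count = 5; pairs: (0,2), (1,3), (1,4), (2,3), (2,4)

α = atan 0.75 = 36.87°;  2α = 73.74°
n_0 = (-0.0761, -0.9971)
n_1 = (+0.9902, +0.1395)
n_2 = (+0.1006, +0.9949)
n_3 = (-0.9581, -0.2863)
n_4 = (-0.7141, -0.7000)
  (0,1): δ = 77.62°  ·
  (0,2): δ = 1.41°  ✓
  (0,3): δ = 111.00°  ·
  (0,4): δ = 138.79°  ·
  (1,2): δ = 103.79°  ·
  (1,3): δ = 8.62°  ✓
  (1,4): δ = 36.41°  ✓
  (2,3): δ = 67.59°  ✓
  (2,4): δ = 39.80°  ✓
  (3,4): δ = 152.21°  ·
antipodal pairs: 5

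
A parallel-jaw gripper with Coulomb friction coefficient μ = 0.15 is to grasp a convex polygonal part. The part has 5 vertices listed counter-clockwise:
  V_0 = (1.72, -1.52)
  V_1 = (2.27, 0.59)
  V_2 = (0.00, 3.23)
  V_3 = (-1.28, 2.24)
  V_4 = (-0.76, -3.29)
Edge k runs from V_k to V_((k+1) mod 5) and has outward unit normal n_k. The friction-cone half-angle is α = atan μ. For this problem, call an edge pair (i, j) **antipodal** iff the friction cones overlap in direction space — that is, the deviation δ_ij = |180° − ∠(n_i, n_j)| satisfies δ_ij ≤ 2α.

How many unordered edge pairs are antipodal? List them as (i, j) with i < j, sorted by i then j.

α = atan 0.15 = 8.53°;  2α = 17.06°
n_0 = (+0.9677, -0.2522)
n_1 = (+0.7582, +0.6520)
n_2 = (-0.6118, +0.7910)
n_3 = (-0.9956, -0.0936)
n_4 = (+0.5809, -0.8140)
  (0,1): δ = 124.70°  ·
  (0,2): δ = 37.67°  ·
  (0,3): δ = 19.98°  ·
  (0,4): δ = 140.13°  ·
  (1,2): δ = 92.97°  ·
  (1,3): δ = 35.32°  ·
  (1,4): δ = 84.83°  ·
  (2,3): δ = 122.35°  ·
  (2,4): δ = 2.20°  ✓
  (3,4): δ = 59.86°  ·
antipodal pairs: 1

count = 1; pairs: (2,4)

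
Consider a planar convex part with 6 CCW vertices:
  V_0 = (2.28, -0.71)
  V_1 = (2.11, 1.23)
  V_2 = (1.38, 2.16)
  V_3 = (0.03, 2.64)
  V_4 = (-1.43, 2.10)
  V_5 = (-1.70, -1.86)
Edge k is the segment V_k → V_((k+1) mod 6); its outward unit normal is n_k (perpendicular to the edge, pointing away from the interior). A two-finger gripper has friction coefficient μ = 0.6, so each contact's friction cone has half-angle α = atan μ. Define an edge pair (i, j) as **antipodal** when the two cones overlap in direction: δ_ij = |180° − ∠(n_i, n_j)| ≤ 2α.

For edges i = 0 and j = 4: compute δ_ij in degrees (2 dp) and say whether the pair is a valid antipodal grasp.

δ = 8.91°, valid

α = atan 0.6 = 30.96°;  2α = 61.93°
edge 0: e_0 = (-0.17, +1.94);  n_0 = (+0.9962, +0.0873)
edge 4: e_4 = (-0.27, -3.96);  n_4 = (-0.9977, +0.0680)
∠(n_0, n_4) = 171.09°
δ = |180° − 171.09°| = 8.91°
8.91° ≤ 2α = 61.93°  →  valid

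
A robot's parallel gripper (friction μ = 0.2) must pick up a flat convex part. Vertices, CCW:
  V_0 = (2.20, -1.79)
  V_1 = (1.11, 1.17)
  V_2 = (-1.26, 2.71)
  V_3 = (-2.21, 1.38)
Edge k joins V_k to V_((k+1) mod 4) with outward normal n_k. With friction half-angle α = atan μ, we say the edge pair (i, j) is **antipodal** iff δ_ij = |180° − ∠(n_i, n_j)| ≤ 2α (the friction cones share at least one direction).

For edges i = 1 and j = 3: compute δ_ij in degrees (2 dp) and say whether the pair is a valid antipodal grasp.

δ = 2.69°, valid

α = atan 0.2 = 11.31°;  2α = 22.62°
edge 1: e_1 = (-2.37, +1.54);  n_1 = (+0.5449, +0.8385)
edge 3: e_3 = (+4.41, -3.17);  n_3 = (-0.5837, -0.8120)
∠(n_1, n_3) = 177.31°
δ = |180° − 177.31°| = 2.69°
2.69° ≤ 2α = 22.62°  →  valid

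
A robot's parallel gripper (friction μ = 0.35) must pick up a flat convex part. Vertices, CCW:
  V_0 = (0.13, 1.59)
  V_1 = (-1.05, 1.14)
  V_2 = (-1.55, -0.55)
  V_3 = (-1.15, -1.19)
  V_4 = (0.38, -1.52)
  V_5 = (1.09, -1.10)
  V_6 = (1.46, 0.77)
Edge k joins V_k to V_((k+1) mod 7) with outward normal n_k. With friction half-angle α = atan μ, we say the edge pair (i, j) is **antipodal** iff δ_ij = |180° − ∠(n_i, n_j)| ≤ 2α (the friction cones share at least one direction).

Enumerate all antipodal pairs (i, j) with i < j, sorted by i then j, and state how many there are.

count = 5; pairs: (0,3), (0,4), (1,5), (2,6), (3,6)

α = atan 0.35 = 19.29°;  2α = 38.58°
n_0 = (-0.3563, +0.9344)
n_1 = (-0.9589, +0.2837)
n_2 = (-0.8480, -0.5300)
n_3 = (-0.2108, -0.9775)
n_4 = (+0.5091, -0.8607)
n_5 = (+0.9810, -0.1941)
n_6 = (+0.5248, +0.8512)
  (0,1): δ = 127.36°  ·
  (0,2): δ = 78.87°  ·
  (0,3): δ = 33.05°  ✓
  (0,4): δ = 9.73°  ✓
  (0,5): δ = 57.93°  ·
  (0,6): δ = 127.47°  ·
  (1,2): δ = 131.51°  ·
  (1,3): δ = 85.69°  ·
  (1,4): δ = 42.91°  ·
  (1,5): δ = 5.29°  ✓
  (1,6): δ = 74.83°  ·
  (2,3): δ = 134.18°  ·
  (2,4): δ = 91.40°  ·
  (2,5): δ = 43.20°  ·
  (2,6): δ = 26.34°  ✓
  (3,4): δ = 137.22°  ·
  (3,5): δ = 89.02°  ·
  (3,6): δ = 19.48°  ✓
  (4,5): δ = 131.80°  ·
  (4,6): δ = 62.26°  ·
  (5,6): δ = 110.46°  ·
antipodal pairs: 5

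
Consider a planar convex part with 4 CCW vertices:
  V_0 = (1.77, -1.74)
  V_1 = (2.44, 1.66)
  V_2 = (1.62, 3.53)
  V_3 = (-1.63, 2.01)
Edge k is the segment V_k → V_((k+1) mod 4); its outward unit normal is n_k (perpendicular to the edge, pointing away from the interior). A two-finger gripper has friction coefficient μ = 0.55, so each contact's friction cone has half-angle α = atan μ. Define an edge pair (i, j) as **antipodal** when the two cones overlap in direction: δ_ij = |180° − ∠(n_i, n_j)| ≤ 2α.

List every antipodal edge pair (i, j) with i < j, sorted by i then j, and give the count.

α = atan 0.55 = 28.81°;  2α = 57.62°
n_0 = (+0.9811, -0.1933)
n_1 = (+0.9158, +0.4016)
n_2 = (-0.4236, +0.9058)
n_3 = (-0.7408, -0.6717)
  (0,1): δ = 145.17°  ·
  (0,2): δ = 53.79°  ✓
  (0,3): δ = 53.35°  ✓
  (1,2): δ = 88.61°  ·
  (1,3): δ = 18.52°  ✓
  (2,3): δ = 72.87°  ·
antipodal pairs: 3

count = 3; pairs: (0,2), (0,3), (1,3)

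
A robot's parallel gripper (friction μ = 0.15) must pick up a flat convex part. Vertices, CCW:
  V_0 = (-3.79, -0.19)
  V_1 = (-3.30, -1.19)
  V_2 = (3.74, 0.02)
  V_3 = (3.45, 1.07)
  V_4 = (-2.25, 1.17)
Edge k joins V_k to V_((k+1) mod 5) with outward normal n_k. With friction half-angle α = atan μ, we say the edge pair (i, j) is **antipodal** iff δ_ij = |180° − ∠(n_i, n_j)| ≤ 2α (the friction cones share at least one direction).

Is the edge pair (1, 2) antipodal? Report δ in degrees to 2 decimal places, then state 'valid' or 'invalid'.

δ = 84.31°, invalid

α = atan 0.15 = 8.53°;  2α = 17.06°
edge 1: e_1 = (+7.04, +1.21);  n_1 = (+0.1694, -0.9855)
edge 2: e_2 = (-0.29, +1.05);  n_2 = (+0.9639, +0.2662)
∠(n_1, n_2) = 95.69°
δ = |180° − 95.69°| = 84.31°
84.31° > 2α = 17.06°  →  invalid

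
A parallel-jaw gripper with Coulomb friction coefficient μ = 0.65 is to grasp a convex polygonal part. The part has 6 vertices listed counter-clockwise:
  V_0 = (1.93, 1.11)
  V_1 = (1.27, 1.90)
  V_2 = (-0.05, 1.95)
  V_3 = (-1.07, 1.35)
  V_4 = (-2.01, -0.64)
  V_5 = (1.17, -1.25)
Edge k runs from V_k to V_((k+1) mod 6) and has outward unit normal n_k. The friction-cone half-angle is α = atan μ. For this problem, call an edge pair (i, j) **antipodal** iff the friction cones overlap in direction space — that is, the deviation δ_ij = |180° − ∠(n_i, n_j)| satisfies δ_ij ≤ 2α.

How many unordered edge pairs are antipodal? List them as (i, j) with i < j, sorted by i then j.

count = 6; pairs: (0,3), (0,4), (1,4), (2,4), (2,5), (3,5)

α = atan 0.65 = 33.02°;  2α = 66.05°
n_0 = (+0.7674, +0.6411)
n_1 = (+0.0379, +0.9993)
n_2 = (-0.5070, +0.8619)
n_3 = (-0.9042, +0.4271)
n_4 = (-0.1884, -0.9821)
n_5 = (+0.9519, -0.3065)
  (0,1): δ = 132.05°  ·
  (0,2): δ = 99.41°  ·
  (0,3): δ = 65.16°  ✓
  (0,4): δ = 39.26°  ✓
  (0,5): δ = 122.27°  ·
  (1,2): δ = 147.37°  ·
  (1,3): δ = 113.12°  ·
  (1,4): δ = 8.69°  ✓
  (1,5): δ = 74.32°  ·
  (2,3): δ = 145.75°  ·
  (2,4): δ = 41.32°  ✓
  (2,5): δ = 41.68°  ✓
  (3,4): δ = 75.57°  ·
  (3,5): δ = 7.43°  ✓
  (4,5): δ = 96.99°  ·
antipodal pairs: 6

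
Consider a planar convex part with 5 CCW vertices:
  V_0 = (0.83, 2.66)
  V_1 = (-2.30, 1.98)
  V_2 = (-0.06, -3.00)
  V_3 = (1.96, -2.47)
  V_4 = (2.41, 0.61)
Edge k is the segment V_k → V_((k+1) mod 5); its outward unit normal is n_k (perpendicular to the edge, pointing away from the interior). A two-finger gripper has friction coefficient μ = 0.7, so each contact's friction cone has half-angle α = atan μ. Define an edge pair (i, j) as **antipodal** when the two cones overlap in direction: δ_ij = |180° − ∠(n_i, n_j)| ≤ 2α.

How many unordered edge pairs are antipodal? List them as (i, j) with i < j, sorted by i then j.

count = 5; pairs: (0,2), (0,3), (1,3), (1,4), (2,4)

α = atan 0.7 = 34.99°;  2α = 69.98°
n_0 = (-0.2123, +0.9772)
n_1 = (-0.9120, -0.4102)
n_2 = (+0.2538, -0.9673)
n_3 = (+0.9895, -0.1446)
n_4 = (+0.7920, +0.6105)
  (0,1): δ = 78.04°  ·
  (0,2): δ = 2.44°  ✓
  (0,3): δ = 69.43°  ✓
  (0,4): δ = 115.37°  ·
  (1,2): δ = 99.52°  ·
  (1,3): δ = 32.53°  ✓
  (1,4): δ = 13.40°  ✓
  (2,3): δ = 113.01°  ·
  (2,4): δ = 67.08°  ✓
  (3,4): δ = 134.07°  ·
antipodal pairs: 5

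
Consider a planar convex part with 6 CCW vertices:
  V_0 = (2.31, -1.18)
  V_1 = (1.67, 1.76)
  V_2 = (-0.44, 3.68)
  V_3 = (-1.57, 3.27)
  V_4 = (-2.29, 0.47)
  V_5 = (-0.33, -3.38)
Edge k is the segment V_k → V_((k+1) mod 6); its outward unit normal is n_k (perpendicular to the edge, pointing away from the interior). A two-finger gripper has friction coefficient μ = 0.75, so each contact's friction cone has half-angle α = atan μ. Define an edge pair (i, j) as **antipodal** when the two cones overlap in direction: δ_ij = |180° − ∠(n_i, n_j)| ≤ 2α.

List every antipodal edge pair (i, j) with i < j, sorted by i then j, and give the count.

count = 6; pairs: (0,3), (0,4), (1,3), (1,4), (2,5), (3,5)

α = atan 0.75 = 36.87°;  2α = 73.74°
n_0 = (+0.9771, +0.2127)
n_1 = (+0.6730, +0.7396)
n_2 = (-0.3411, +0.9400)
n_3 = (-0.9685, +0.2490)
n_4 = (-0.8912, -0.4537)
n_5 = (+0.6402, -0.7682)
  (0,1): δ = 144.58°  ·
  (0,2): δ = 82.34°  ·
  (0,3): δ = 26.70°  ✓
  (0,4): δ = 14.70°  ✓
  (0,5): δ = 117.52°  ·
  (1,2): δ = 117.76°  ·
  (1,3): δ = 62.12°  ✓
  (1,4): δ = 20.72°  ✓
  (1,5): δ = 82.11°  ·
  (2,3): δ = 124.36°  ·
  (2,4): δ = 82.96°  ·
  (2,5): δ = 19.86°  ✓
  (3,4): δ = 138.60°  ·
  (3,5): δ = 35.77°  ✓
  (4,5): δ = 77.17°  ·
antipodal pairs: 6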